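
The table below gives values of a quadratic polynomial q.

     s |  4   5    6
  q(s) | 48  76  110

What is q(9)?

248

Using the Lagrange interpolation formula with nodes 4, 5, 6:
  L_0(s) = (s - 5)(s - 6) / 2
  L_1(s) = (s - 4)(s - 6) / -1
  L_2(s) = (s - 4)(s - 5) / 2
Then q(s) = 48·L_0(s) + 76·L_1(s) + 110·L_2(s).
Expanding and collecting terms gives q(s) = 3s^2 + s - 4.
Evaluating at s = 9: q(9) = 248.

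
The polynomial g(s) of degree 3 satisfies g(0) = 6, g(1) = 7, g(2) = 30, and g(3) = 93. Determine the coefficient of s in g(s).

Write g(s) = as^3 + bs^2 + cs + d. Substituting each data point gives a linear system:
  d = 6
  a + b + c + d = 7
  8a + 4b + 2c + d = 30
  27a + 9b + 3c + d = 93
Solving the system yields a = 3, b = 2, c = -4, d = 6.
So g(s) = 3s³ + 2s² - 4s + 6.
The coefficient of s is -4.

-4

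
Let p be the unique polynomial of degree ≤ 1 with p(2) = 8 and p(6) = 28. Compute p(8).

38

Write p(n) = an + b. Substituting each data point gives a linear system:
  2a + b = 8
  6a + b = 28
Solving the system yields a = 5, b = -2.
So p(n) = 5n - 2.
Then p(8) = 38.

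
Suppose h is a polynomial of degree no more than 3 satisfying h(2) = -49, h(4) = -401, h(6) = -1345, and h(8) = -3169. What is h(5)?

Using the Lagrange interpolation formula with nodes 2, 4, 6, 8:
  L_0(u) = (u - 4)(u - 6)(u - 8) / -48
  L_1(u) = (u - 2)(u - 6)(u - 8) / 16
  L_2(u) = (u - 2)(u - 4)(u - 8) / -16
  L_3(u) = (u - 2)(u - 4)(u - 6) / 48
Then h(u) = -49·L_0(u) - 401·L_1(u) - 1345·L_2(u) - 3169·L_3(u).
Expanding and collecting terms gives h(u) = -6u^3 - 2u^2 + 4u - 1.
Evaluating at u = 5: h(5) = -781.

-781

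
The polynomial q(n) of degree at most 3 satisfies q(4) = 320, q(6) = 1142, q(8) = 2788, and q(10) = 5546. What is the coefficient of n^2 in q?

Write q(n) = an^3 + bn^2 + cn + d. Substituting each data point gives a linear system:
  64a + 16b + 4c + d = 320
  216a + 36b + 6c + d = 1142
  512a + 64b + 8c + d = 2788
  1000a + 100b + 10c + d = 5546
Solving the system yields a = 6, b = -5, c = 5, d = -4.
So q(n) = 6n^3 - 5n^2 + 5n - 4.
The coefficient of n^2 is -5.

-5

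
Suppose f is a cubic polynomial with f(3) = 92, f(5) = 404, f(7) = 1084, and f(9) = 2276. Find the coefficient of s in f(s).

Write f(s) = as^3 + bs^2 + cs + d. Substituting each data point gives a linear system:
  27a + 9b + 3c + d = 92
  125a + 25b + 5c + d = 404
  343a + 49b + 7c + d = 1084
  729a + 81b + 9c + d = 2276
Solving the system yields a = 3, b = 1, c = 1, d = -1.
So f(s) = 3s³ + s² + s - 1.
The coefficient of s is 1.

1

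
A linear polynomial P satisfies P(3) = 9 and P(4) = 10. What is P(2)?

8

Write P(s) = as + b. Substituting each data point gives a linear system:
  3a + b = 9
  4a + b = 10
Solving the system yields a = 1, b = 6.
So P(s) = s + 6.
Then P(2) = 8.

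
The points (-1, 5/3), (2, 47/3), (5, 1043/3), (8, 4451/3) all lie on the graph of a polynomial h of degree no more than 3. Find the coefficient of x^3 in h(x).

Write h(x) = ax^3 + bx^2 + cx + d. Substituting each data point gives a linear system:
  -a + b - c + d = 5/3
  8a + 4b + 2c + d = 47/3
  125a + 25b + 5c + d = 1043/3
  512a + 64b + 8c + d = 4451/3
Solving the system yields a = 3, b = -1/3, c = -4, d = 1.
So h(x) = 3x³ - (1/3)x² - 4x + 1.
The leading coefficient is 3.

3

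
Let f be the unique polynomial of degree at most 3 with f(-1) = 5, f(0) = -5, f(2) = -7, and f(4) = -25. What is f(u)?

Write f(u) = au^3 + bu^2 + cu + d. Substituting each data point gives a linear system:
  -a + b - c + d = 5
  d = -5
  8a + 4b + 2c + d = -7
  64a + 16b + 4c + d = -25
Solving the system yields a = -1, b = 4, c = -5, d = -5.
So f(u) = -u^3 + 4u^2 - 5u - 5.
Check: f(-1) = 5. ✓

f(u) = -u^3 + 4u^2 - 5u - 5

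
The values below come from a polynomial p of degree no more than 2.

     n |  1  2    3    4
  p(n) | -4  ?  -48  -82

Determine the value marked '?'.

-22

On equispaced nodes a degree-2 polynomial has vanishing third forward difference, so
  - p(1) + 3·p(2) - 3·p(3) + p(4) = 0.
Substituting the known values and solving for p(2):
  3·p(2) = -66
  p(2) = -22.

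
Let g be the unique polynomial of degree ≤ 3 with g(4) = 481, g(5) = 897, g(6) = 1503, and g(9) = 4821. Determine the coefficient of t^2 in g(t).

Write g(t) = at^3 + bt^2 + ct + d. Substituting each data point gives a linear system:
  64a + 16b + 4c + d = 481
  125a + 25b + 5c + d = 897
  216a + 36b + 6c + d = 1503
  729a + 81b + 9c + d = 4821
Solving the system yields a = 6, b = 5, c = 5, d = -3.
So g(t) = 6t^3 + 5t^2 + 5t - 3.
The coefficient of t^2 is 5.

5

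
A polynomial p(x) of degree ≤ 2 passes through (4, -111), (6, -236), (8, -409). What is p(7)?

-633/2

Using the Lagrange interpolation formula with nodes 4, 6, 8:
  L_0(x) = (x - 6)(x - 8) / 8
  L_1(x) = (x - 4)(x - 8) / -4
  L_2(x) = (x - 4)(x - 6) / 8
Then p(x) = -111·L_0(x) - 236·L_1(x) - 409·L_2(x).
Expanding and collecting terms gives p(x) = -6x² - (5/2)x - 5.
Evaluating at x = 7: p(7) = -633/2.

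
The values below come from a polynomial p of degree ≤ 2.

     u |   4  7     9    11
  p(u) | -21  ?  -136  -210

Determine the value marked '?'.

-78

The 3 known points determine the degree-2 polynomial uniquely.
Write p(u) = au^2 + bu + c. Substituting each data point gives a linear system:
  16a + 4b + c = -21
  81a + 9b + c = -136
  121a + 11b + c = -210
Solving the system yields a = -2, b = 3, c = -1.
So p(u) = -2u^2 + 3u - 1.
Then p(7) = -78.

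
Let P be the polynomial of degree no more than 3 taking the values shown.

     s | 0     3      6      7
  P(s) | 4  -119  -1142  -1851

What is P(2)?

Write P(s) = as^3 + bs^2 + cs + d. Substituting each data point gives a linear system:
  d = 4
  27a + 9b + 3c + d = -119
  216a + 36b + 6c + d = -1142
  343a + 49b + 7c + d = -1851
Solving the system yields a = -6, b = 4, c = 1, d = 4.
So P(s) = -6s³ + 4s² + s + 4.
Then P(2) = -26.

-26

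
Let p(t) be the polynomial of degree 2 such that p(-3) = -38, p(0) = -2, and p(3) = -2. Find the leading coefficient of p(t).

-2

Write p(t) = at^2 + bt + c. Substituting each data point gives a linear system:
  9a - 3b + c = -38
  c = -2
  9a + 3b + c = -2
Solving the system yields a = -2, b = 6, c = -2.
So p(t) = -2t^2 + 6t - 2.
The leading coefficient is -2.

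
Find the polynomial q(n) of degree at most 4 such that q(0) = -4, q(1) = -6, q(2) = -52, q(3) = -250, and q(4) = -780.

Write q(n) = an^4 + bn^3 + cn^2 + dn + e. Substituting each data point gives a linear system:
  e = -4
  a + b + c + d + e = -6
  16a + 8b + 4c + 2d + e = -52
  81a + 27b + 9c + 3d + e = -250
  256a + 64b + 16c + 4d + e = -780
Solving the system yields a = -3, b = 0, c = -1, d = 2, e = -4.
So q(n) = -3n⁴ - n² + 2n - 4.
Check: q(2) = -52. ✓

q(n) = -3n^4 - n^2 + 2n - 4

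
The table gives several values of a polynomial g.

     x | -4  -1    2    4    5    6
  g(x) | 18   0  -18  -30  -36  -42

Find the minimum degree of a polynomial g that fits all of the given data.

Divided differences on the nodes -4, -1, 2, 4, 5, 6:
  order 0: 18  0  -18  -30  -36  -42
  order 1: -6  -6  -6  -6  -6
  order 2: 0  0  0  0
  order 3: 0  0  0
  order 4: 0  0
  order 5: 0
The order-1 divided differences are all -6 (nonzero) and every higher order vanishes, so the data lies on a polynomial of degree exactly 1.

1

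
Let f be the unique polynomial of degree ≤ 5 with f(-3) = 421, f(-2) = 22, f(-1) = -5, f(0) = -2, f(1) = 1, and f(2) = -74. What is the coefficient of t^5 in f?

Write f(t) = at^5 + bt^4 + ct^3 + dt^2 + et + k. Substituting each data point gives a linear system:
  -243a + 81b - 27c + 9d - 3e + k = 421
  -32a + 16b - 8c + 4d - 2e + k = 22
  -a + b - c + d - e + k = -5
  k = -2
  a + b + c + d + e + k = 1
  32a + 16b + 8c + 4d + 2e + k = -74
Solving the system yields a = -3, b = -2, c = 6, d = 2, e = 0, k = -2.
So f(t) = -3t^5 - 2t^4 + 6t^3 + 2t^2 - 2.
The leading coefficient is -3.

-3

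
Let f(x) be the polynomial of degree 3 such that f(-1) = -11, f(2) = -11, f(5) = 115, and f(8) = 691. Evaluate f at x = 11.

Using the Lagrange interpolation formula with nodes -1, 2, 5, 8:
  L_0(x) = (x - 2)(x - 5)(x - 8) / -162
  L_1(x) = (x + 1)(x - 5)(x - 8) / 54
  L_2(x) = (x + 1)(x - 2)(x - 8) / -54
  L_3(x) = (x + 1)(x - 2)(x - 5) / 162
Then f(x) = -11·L_0(x) - 11·L_1(x) + 115·L_2(x) + 691·L_3(x).
Expanding and collecting terms gives f(x) = 2x³ - 5x² - x - 5.
Evaluating at x = 11: f(11) = 2041.

2041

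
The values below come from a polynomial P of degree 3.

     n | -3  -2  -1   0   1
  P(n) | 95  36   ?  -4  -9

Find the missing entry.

7

The 4 known points determine the degree-3 polynomial uniquely.
Write P(n) = an^3 + bn^2 + cn + d. Substituting each data point gives a linear system:
  -27a + 9b - 3c + d = 95
  -8a + 4b - 2c + d = 36
  d = -4
  a + b + c + d = -9
Solving the system yields a = -2, b = 3, c = -6, d = -4.
So P(n) = -2n^3 + 3n^2 - 6n - 4.
Then P(-1) = 7.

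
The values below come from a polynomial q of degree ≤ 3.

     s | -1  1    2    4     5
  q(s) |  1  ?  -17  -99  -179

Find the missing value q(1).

-3

The 4 known points determine the degree-3 polynomial uniquely.
Write q(s) = as^3 + bs^2 + cs + d. Substituting each data point gives a linear system:
  -a + b - c + d = 1
  8a + 4b + 2c + d = -17
  64a + 16b + 4c + d = -99
  125a + 25b + 5c + d = -179
Solving the system yields a = -1, b = -2, c = -1, d = 1.
So q(s) = -s^3 - 2s^2 - s + 1.
Then q(1) = -3.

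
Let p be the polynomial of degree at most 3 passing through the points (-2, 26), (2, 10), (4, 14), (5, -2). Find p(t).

Write p(t) = at^3 + bt^2 + ct + d. Substituting each data point gives a linear system:
  -8a + 4b - 2c + d = 26
  8a + 4b + 2c + d = 10
  64a + 16b + 4c + d = 14
  125a + 25b + 5c + d = -2
Solving the system yields a = -1, b = 5, c = 0, d = -2.
So p(t) = -t³ + 5t² - 2.
Check: p(5) = -2. ✓

p(t) = -t^3 + 5t^2 - 2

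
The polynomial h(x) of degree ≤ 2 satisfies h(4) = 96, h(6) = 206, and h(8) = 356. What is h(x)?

h(x) = 5x^2 + 5x - 4

Write h(x) = ax^2 + bx + c. Substituting each data point gives a linear system:
  16a + 4b + c = 96
  36a + 6b + c = 206
  64a + 8b + c = 356
Solving the system yields a = 5, b = 5, c = -4.
So h(x) = 5x^2 + 5x - 4.
Check: h(4) = 96. ✓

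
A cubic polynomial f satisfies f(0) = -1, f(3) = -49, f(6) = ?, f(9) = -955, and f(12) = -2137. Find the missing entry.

On equispaced nodes a degree-3 polynomial has vanishing fourth forward difference, so
  f(0) - 4·f(3) + 6·f(6) - 4·f(9) + f(12) = 0.
Substituting the known values and solving for f(6):
  6·f(6) = -1878
  f(6) = -313.

-313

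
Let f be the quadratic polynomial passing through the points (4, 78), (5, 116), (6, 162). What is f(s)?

Write f(s) = as^2 + bs + c. Substituting each data point gives a linear system:
  16a + 4b + c = 78
  25a + 5b + c = 116
  36a + 6b + c = 162
Solving the system yields a = 4, b = 2, c = 6.
So f(s) = 4s² + 2s + 6.
Check: f(4) = 78. ✓

f(s) = 4s^2 + 2s + 6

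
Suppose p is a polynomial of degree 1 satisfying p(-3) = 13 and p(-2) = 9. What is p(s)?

p(s) = -4s + 1

Write p(s) = as + b. Substituting each data point gives a linear system:
  -3a + b = 13
  -2a + b = 9
Solving the system yields a = -4, b = 1.
So p(s) = -4s + 1.
Check: p(-2) = 9. ✓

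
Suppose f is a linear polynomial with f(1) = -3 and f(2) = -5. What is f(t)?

f(t) = -2t - 1

Using the Lagrange interpolation formula with nodes 1, 2:
  L_0(t) = (t - 2) / -1
  L_1(t) = (t - 1) / 1
Then f(t) = -3·L_0(t) - 5·L_1(t).
Expanding and collecting terms gives f(t) = -2t - 1.
Check: f(1) = -3. ✓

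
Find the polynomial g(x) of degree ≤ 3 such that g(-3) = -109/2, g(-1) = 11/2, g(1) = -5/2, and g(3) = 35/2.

g(x) = 2x^3 - (5/2)x^2 - 6x + 4

Using the Lagrange interpolation formula with nodes -3, -1, 1, 3:
  L_0(x) = (x + 1)(x - 1)(x - 3) / -48
  L_1(x) = (x + 3)(x - 1)(x - 3) / 16
  L_2(x) = (x + 3)(x + 1)(x - 3) / -16
  L_3(x) = (x + 3)(x + 1)(x - 1) / 48
Then g(x) = -109/2·L_0(x) + 11/2·L_1(x) - 5/2·L_2(x) + 35/2·L_3(x).
Expanding and collecting terms gives g(x) = 2x^3 - (5/2)x^2 - 6x + 4.
Check: g(-3) = -109/2. ✓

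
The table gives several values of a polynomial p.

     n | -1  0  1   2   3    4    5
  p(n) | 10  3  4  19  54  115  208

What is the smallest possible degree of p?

3

Forward differences of the values at n = -1, 0, 1, 2, 3, 4, 5:
  p  : 10  3  4  19  54  115  208
  Δ  : -7  1  15  35  61  93
  Δ^2: 8  14  20  26  32
  Δ^3: 6  6  6  6
  Δ^4: 0  0  0
  Δ^5: 0  0
  Δ^6: 0
The third differences are constant (6) and nonzero, while all higher differences vanish, so the minimal degree is 3.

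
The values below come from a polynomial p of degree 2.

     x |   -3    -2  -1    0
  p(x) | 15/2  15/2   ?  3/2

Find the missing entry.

On equispaced nodes a degree-2 polynomial has vanishing third forward difference, so
  - p(-3) + 3·p(-2) - 3·p(-1) + p(0) = 0.
Substituting the known values and solving for p(-1):
  -3·p(-1) = -33/2
  p(-1) = 11/2.

11/2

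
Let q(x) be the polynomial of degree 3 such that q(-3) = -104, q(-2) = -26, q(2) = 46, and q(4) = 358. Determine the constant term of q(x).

Write q(x) = ax^3 + bx^2 + cx + d. Substituting each data point gives a linear system:
  -27a + 9b - 3c + d = -104
  -8a + 4b - 2c + d = -26
  8a + 4b + 2c + d = 46
  64a + 16b + 4c + d = 358
Solving the system yields a = 5, b = 3, c = -2, d = -2.
So q(x) = 5x³ + 3x² - 2x - 2.
The constant term is -2.

-2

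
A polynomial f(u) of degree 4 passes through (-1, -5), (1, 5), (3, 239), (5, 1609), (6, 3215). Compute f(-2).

-1

Write f(u) = au^4 + bu^3 + cu^2 + du + e. Substituting each data point gives a linear system:
  a - b + c - d + e = -5
  a + b + c + d + e = 5
  81a + 27b + 9c + 3d + e = 239
  625a + 125b + 25c + 5d + e = 1609
  1296a + 216b + 36c + 6d + e = 3215
Solving the system yields a = 2, b = 3, c = -1, d = 2, e = -1.
So f(u) = 2u^4 + 3u^3 - u^2 + 2u - 1.
Then f(-2) = -1.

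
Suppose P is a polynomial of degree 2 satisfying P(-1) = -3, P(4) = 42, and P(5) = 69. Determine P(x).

Write P(x) = ax^2 + bx + c. Substituting each data point gives a linear system:
  a - b + c = -3
  16a + 4b + c = 42
  25a + 5b + c = 69
Solving the system yields a = 3, b = 0, c = -6.
So P(x) = 3x^2 - 6.
Check: P(-1) = -3. ✓

P(x) = 3x^2 - 6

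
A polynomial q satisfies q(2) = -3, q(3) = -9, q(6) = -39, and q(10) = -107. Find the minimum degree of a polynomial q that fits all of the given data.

Divided differences on the nodes 2, 3, 6, 10:
  order 0: -3  -9  -39  -107
  order 1: -6  -10  -17
  order 2: -1  -1
  order 3: 0
The order-2 divided differences are all -1 (nonzero) and every higher order vanishes, so the data lies on a polynomial of degree exactly 2.

2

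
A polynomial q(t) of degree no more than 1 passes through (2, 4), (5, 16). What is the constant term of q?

-4

Write q(t) = at + b. Substituting each data point gives a linear system:
  2a + b = 4
  5a + b = 16
Solving the system yields a = 4, b = -4.
So q(t) = 4t - 4.
The constant term is -4.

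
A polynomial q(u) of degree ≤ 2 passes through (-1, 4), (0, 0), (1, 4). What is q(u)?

Write q(u) = au^2 + bu + c. Substituting each data point gives a linear system:
  a - b + c = 4
  c = 0
  a + b + c = 4
Solving the system yields a = 4, b = 0, c = 0.
So q(u) = 4u^2.
Check: q(0) = 0. ✓

q(u) = 4u^2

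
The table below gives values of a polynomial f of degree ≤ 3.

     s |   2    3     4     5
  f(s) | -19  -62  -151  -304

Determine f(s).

f(s) = -3s^3 + 4s^2 - 6s + 1

Write f(s) = as^3 + bs^2 + cs + d. Substituting each data point gives a linear system:
  8a + 4b + 2c + d = -19
  27a + 9b + 3c + d = -62
  64a + 16b + 4c + d = -151
  125a + 25b + 5c + d = -304
Solving the system yields a = -3, b = 4, c = -6, d = 1.
So f(s) = -3s³ + 4s² - 6s + 1.
Check: f(2) = -19. ✓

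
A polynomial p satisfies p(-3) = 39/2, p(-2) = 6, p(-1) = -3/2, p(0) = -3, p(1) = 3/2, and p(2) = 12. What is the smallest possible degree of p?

Forward differences of the values at n = -3, -2, -1, 0, 1, 2:
  p  : 39/2  6  -3/2  -3  3/2  12
  Δ  : -27/2  -15/2  -3/2  9/2  21/2
  Δ^2: 6  6  6  6
  Δ^3: 0  0  0
  Δ^4: 0  0
  Δ^5: 0
The second differences are constant (6) and nonzero, while all higher differences vanish, so the minimal degree is 2.

2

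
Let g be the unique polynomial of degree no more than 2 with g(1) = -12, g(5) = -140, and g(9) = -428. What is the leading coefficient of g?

-5

Write g(s) = as^2 + bs + c. Substituting each data point gives a linear system:
  a + b + c = -12
  25a + 5b + c = -140
  81a + 9b + c = -428
Solving the system yields a = -5, b = -2, c = -5.
So g(s) = -5s^2 - 2s - 5.
The leading coefficient is -5.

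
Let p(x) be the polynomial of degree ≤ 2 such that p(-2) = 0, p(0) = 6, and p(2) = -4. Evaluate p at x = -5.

-39

Write p(x) = ax^2 + bx + c. Substituting each data point gives a linear system:
  4a - 2b + c = 0
  c = 6
  4a + 2b + c = -4
Solving the system yields a = -2, b = -1, c = 6.
So p(x) = -2x^2 - x + 6.
Then p(-5) = -39.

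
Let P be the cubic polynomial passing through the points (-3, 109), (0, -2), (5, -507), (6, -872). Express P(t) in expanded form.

P(t) = -4t^3 - t - 2

Write P(t) = at^3 + bt^2 + ct + d. Substituting each data point gives a linear system:
  -27a + 9b - 3c + d = 109
  d = -2
  125a + 25b + 5c + d = -507
  216a + 36b + 6c + d = -872
Solving the system yields a = -4, b = 0, c = -1, d = -2.
So P(t) = -4t³ - t - 2.
Check: P(5) = -507. ✓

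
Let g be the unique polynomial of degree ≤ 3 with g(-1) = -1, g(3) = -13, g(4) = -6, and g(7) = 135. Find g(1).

Write g(n) = an^3 + bn^2 + cn + d. Substituting each data point gives a linear system:
  -a + b - c + d = -1
  27a + 9b + 3c + d = -13
  64a + 16b + 4c + d = -6
  343a + 49b + 7c + d = 135
Solving the system yields a = 1, b = -4, c = -2, d = 2.
So g(n) = n^3 - 4n^2 - 2n + 2.
Then g(1) = -3.

-3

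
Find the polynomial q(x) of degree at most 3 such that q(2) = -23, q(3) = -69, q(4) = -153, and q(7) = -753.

q(x) = -2x^3 - x^2 - 3x + 3

Write q(x) = ax^3 + bx^2 + cx + d. Substituting each data point gives a linear system:
  8a + 4b + 2c + d = -23
  27a + 9b + 3c + d = -69
  64a + 16b + 4c + d = -153
  343a + 49b + 7c + d = -753
Solving the system yields a = -2, b = -1, c = -3, d = 3.
So q(x) = -2x^3 - x^2 - 3x + 3.
Check: q(3) = -69. ✓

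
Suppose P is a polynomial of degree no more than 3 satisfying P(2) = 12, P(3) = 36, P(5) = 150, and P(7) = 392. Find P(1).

2

Write P(t) = at^3 + bt^2 + ct + d. Substituting each data point gives a linear system:
  8a + 4b + 2c + d = 12
  27a + 9b + 3c + d = 36
  125a + 25b + 5c + d = 150
  343a + 49b + 7c + d = 392
Solving the system yields a = 1, b = 1, c = 0, d = 0.
So P(t) = t^3 + t^2.
Then P(1) = 2.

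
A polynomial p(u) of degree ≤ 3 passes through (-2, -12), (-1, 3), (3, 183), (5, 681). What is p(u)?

p(u) = 4u^3 + 6u^2 + 5u + 6

Write p(u) = au^3 + bu^2 + cu + d. Substituting each data point gives a linear system:
  -8a + 4b - 2c + d = -12
  -a + b - c + d = 3
  27a + 9b + 3c + d = 183
  125a + 25b + 5c + d = 681
Solving the system yields a = 4, b = 6, c = 5, d = 6.
So p(u) = 4u^3 + 6u^2 + 5u + 6.
Check: p(3) = 183. ✓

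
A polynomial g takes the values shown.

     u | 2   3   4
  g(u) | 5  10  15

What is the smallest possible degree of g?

Forward differences of the values at u = 2, 3, 4:
  g  : 5  10  15
  Δ  : 5  5
  Δ^2: 0
The first differences are constant (5) and nonzero, while all higher differences vanish, so the minimal degree is 1.

1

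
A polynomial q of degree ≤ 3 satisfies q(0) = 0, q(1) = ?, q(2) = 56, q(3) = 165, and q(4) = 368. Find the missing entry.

On equispaced nodes a degree-3 polynomial has vanishing fourth forward difference, so
  q(0) - 4·q(1) + 6·q(2) - 4·q(3) + q(4) = 0.
Substituting the known values and solving for q(1):
  -4·q(1) = -44
  q(1) = 11.

11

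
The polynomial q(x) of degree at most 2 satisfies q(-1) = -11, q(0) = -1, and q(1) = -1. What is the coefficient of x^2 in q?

-5

Write q(x) = ax^2 + bx + c. Substituting each data point gives a linear system:
  a - b + c = -11
  c = -1
  a + b + c = -1
Solving the system yields a = -5, b = 5, c = -1.
So q(x) = -5x^2 + 5x - 1.
The leading coefficient is -5.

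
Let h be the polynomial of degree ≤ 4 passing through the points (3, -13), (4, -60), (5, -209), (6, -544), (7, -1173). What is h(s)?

Using the Lagrange interpolation formula with nodes 3, 4, 5, 6, 7:
  L_0(s) = (s - 4)(s - 5)(s - 6)(s - 7) / 24
  L_1(s) = (s - 3)(s - 5)(s - 6)(s - 7) / -6
  L_2(s) = (s - 3)(s - 4)(s - 6)(s - 7) / 4
  L_3(s) = (s - 3)(s - 4)(s - 5)(s - 7) / -6
  L_4(s) = (s - 3)(s - 4)(s - 5)(s - 6) / 24
Then h(s) = -13·L_0(s) - 60·L_1(s) - 209·L_2(s) - 544·L_3(s) - 1173·L_4(s).
Expanding and collecting terms gives h(s) = -s^4 + 4s^3 - 2s^2 - 6s - 4.
Check: h(4) = -60. ✓

h(s) = -s^4 + 4s^3 - 2s^2 - 6s - 4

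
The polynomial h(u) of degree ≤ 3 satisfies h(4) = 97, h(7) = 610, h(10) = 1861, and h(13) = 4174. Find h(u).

Write h(u) = au^3 + bu^2 + cu + d. Substituting each data point gives a linear system:
  64a + 16b + 4c + d = 97
  343a + 49b + 7c + d = 610
  1000a + 100b + 10c + d = 1861
  2197a + 169b + 13c + d = 4174
Solving the system yields a = 2, b = -1, c = -4, d = 1.
So h(u) = 2u^3 - u^2 - 4u + 1.
Check: h(4) = 97. ✓

h(u) = 2u^3 - u^2 - 4u + 1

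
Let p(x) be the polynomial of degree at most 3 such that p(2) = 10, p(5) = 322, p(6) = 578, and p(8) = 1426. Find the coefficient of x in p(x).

-6

Write p(x) = ax^3 + bx^2 + cx + d. Substituting each data point gives a linear system:
  8a + 4b + 2c + d = 10
  125a + 25b + 5c + d = 322
  216a + 36b + 6c + d = 578
  512a + 64b + 8c + d = 1426
Solving the system yields a = 3, b = -1, c = -6, d = 2.
So p(x) = 3x^3 - x^2 - 6x + 2.
The coefficient of x is -6.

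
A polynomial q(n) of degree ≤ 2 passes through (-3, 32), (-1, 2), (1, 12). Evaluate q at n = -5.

Write q(n) = an^2 + bn + c. Substituting each data point gives a linear system:
  9a - 3b + c = 32
  a - b + c = 2
  a + b + c = 12
Solving the system yields a = 5, b = 5, c = 2.
So q(n) = 5n^2 + 5n + 2.
Then q(-5) = 102.

102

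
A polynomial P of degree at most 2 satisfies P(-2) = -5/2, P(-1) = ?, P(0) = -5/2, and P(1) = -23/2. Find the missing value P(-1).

1/2

On equispaced nodes a degree-2 polynomial has vanishing third forward difference, so
  - P(-2) + 3·P(-1) - 3·P(0) + P(1) = 0.
Substituting the known values and solving for P(-1):
  3·P(-1) = 3/2
  P(-1) = 1/2.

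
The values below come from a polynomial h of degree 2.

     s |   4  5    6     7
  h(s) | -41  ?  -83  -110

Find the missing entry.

The 3 known points determine the degree-2 polynomial uniquely.
Write h(s) = as^2 + bs + c. Substituting each data point gives a linear system:
  16a + 4b + c = -41
  36a + 6b + c = -83
  49a + 7b + c = -110
Solving the system yields a = -2, b = -1, c = -5.
So h(s) = -2s^2 - s - 5.
Then h(5) = -60.

-60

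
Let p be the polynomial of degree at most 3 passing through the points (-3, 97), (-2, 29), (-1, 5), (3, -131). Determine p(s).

Using the Lagrange interpolation formula with nodes -3, -2, -1, 3:
  L_0(s) = (s + 2)(s + 1)(s - 3) / -12
  L_1(s) = (s + 3)(s + 1)(s - 3) / 5
  L_2(s) = (s + 3)(s + 2)(s - 3) / -8
  L_3(s) = (s + 3)(s + 2)(s + 1) / 120
Then p(s) = 97·L_0(s) + 29·L_1(s) + 5·L_2(s) - 131·L_3(s).
Expanding and collecting terms gives p(s) = -4s^3 - 2s^2 - 2s + 1.
Check: p(3) = -131. ✓

p(s) = -4s^3 - 2s^2 - 2s + 1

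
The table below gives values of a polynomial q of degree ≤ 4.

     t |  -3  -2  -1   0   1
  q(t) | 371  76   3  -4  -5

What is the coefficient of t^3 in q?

Write q(t) = at^4 + bt^3 + ct^2 + dt + e. Substituting each data point gives a linear system:
  81a - 27b + 9c - 3d + e = 371
  16a - 8b + 4c - 2d + e = 76
  a - b + c - d + e = 3
  e = -4
  a + b + c + d + e = -5
Solving the system yields a = 4, b = -2, c = -1, d = -2, e = -4.
So q(t) = 4t⁴ - 2t³ - t² - 2t - 4.
The coefficient of t^3 is -2.

-2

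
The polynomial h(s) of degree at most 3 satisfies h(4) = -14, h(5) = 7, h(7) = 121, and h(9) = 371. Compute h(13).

Write h(s) = as^3 + bs^2 + cs + d. Substituting each data point gives a linear system:
  64a + 16b + 4c + d = -14
  125a + 25b + 5c + d = 7
  343a + 49b + 7c + d = 121
  729a + 81b + 9c + d = 371
Solving the system yields a = 1, b = -4, c = -4, d = 2.
So h(s) = s³ - 4s² - 4s + 2.
Then h(13) = 1471.

1471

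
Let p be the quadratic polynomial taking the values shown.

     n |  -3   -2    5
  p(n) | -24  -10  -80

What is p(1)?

-4

Write p(n) = an^2 + bn + c. Substituting each data point gives a linear system:
  9a - 3b + c = -24
  4a - 2b + c = -10
  25a + 5b + c = -80
Solving the system yields a = -3, b = -1, c = 0.
So p(n) = -3n² - n.
Then p(1) = -4.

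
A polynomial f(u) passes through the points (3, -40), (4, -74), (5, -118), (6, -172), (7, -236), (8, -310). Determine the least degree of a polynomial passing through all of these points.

Forward differences of the values at u = 3, 4, 5, 6, 7, 8:
  f  : -40  -74  -118  -172  -236  -310
  Δ  : -34  -44  -54  -64  -74
  Δ^2: -10  -10  -10  -10
  Δ^3: 0  0  0
  Δ^4: 0  0
  Δ^5: 0
The second differences are constant (-10) and nonzero, while all higher differences vanish, so the minimal degree is 2.

2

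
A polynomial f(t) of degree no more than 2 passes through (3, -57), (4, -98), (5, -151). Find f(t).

Using the Lagrange interpolation formula with nodes 3, 4, 5:
  L_0(t) = (t - 4)(t - 5) / 2
  L_1(t) = (t - 3)(t - 5) / -1
  L_2(t) = (t - 3)(t - 4) / 2
Then f(t) = -57·L_0(t) - 98·L_1(t) - 151·L_2(t).
Expanding and collecting terms gives f(t) = -6t² + t - 6.
Check: f(4) = -98. ✓

f(t) = -6t^2 + t - 6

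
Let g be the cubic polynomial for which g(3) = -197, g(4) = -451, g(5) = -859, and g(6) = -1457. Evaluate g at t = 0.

1

Write g(t) = at^3 + bt^2 + ct + d. Substituting each data point gives a linear system:
  27a + 9b + 3c + d = -197
  64a + 16b + 4c + d = -451
  125a + 25b + 5c + d = -859
  216a + 36b + 6c + d = -1457
Solving the system yields a = -6, b = -5, c = 3, d = 1.
So g(t) = -6t^3 - 5t^2 + 3t + 1.
Then g(0) = 1.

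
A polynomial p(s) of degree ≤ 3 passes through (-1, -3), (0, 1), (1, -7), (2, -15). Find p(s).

p(s) = 2s^3 - 6s^2 - 4s + 1

Write p(s) = as^3 + bs^2 + cs + d. Substituting each data point gives a linear system:
  -a + b - c + d = -3
  d = 1
  a + b + c + d = -7
  8a + 4b + 2c + d = -15
Solving the system yields a = 2, b = -6, c = -4, d = 1.
So p(s) = 2s^3 - 6s^2 - 4s + 1.
Check: p(1) = -7. ✓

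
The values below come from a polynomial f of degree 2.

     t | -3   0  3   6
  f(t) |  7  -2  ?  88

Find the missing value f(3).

The 3 known points determine the degree-2 polynomial uniquely.
Write f(t) = at^2 + bt + c. Substituting each data point gives a linear system:
  9a - 3b + c = 7
  c = -2
  36a + 6b + c = 88
Solving the system yields a = 2, b = 3, c = -2.
So f(t) = 2t² + 3t - 2.
Then f(3) = 25.

25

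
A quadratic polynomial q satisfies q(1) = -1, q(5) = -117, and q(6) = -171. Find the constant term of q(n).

Write q(n) = an^2 + bn + c. Substituting each data point gives a linear system:
  a + b + c = -1
  25a + 5b + c = -117
  36a + 6b + c = -171
Solving the system yields a = -5, b = 1, c = 3.
So q(n) = -5n^2 + n + 3.
The constant term is 3.

3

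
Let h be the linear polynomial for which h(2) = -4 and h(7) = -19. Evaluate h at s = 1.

-1

Write h(s) = as + b. Substituting each data point gives a linear system:
  2a + b = -4
  7a + b = -19
Solving the system yields a = -3, b = 2.
So h(s) = -3s + 2.
Then h(1) = -1.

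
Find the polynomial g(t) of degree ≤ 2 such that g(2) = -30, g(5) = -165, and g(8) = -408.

g(t) = -6t^2 - 3t

Write g(t) = at^2 + bt + c. Substituting each data point gives a linear system:
  4a + 2b + c = -30
  25a + 5b + c = -165
  64a + 8b + c = -408
Solving the system yields a = -6, b = -3, c = 0.
So g(t) = -6t² - 3t.
Check: g(8) = -408. ✓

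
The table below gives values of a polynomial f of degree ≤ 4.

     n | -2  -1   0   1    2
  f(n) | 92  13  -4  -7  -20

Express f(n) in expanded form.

f(n) = n^4 - 6n^3 + 6n^2 - 4n - 4

Write f(n) = an^4 + bn^3 + cn^2 + dn + e. Substituting each data point gives a linear system:
  16a - 8b + 4c - 2d + e = 92
  a - b + c - d + e = 13
  e = -4
  a + b + c + d + e = -7
  16a + 8b + 4c + 2d + e = -20
Solving the system yields a = 1, b = -6, c = 6, d = -4, e = -4.
So f(n) = n^4 - 6n^3 + 6n^2 - 4n - 4.
Check: f(2) = -20. ✓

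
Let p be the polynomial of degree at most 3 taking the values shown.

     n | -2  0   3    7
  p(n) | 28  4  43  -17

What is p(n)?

p(n) = -n^3 + 6n^2 + 4n + 4

Write p(n) = an^3 + bn^2 + cn + d. Substituting each data point gives a linear system:
  -8a + 4b - 2c + d = 28
  d = 4
  27a + 9b + 3c + d = 43
  343a + 49b + 7c + d = -17
Solving the system yields a = -1, b = 6, c = 4, d = 4.
So p(n) = -n^3 + 6n^2 + 4n + 4.
Check: p(0) = 4. ✓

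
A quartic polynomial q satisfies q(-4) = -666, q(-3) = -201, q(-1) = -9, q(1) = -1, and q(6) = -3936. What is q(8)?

Using the Lagrange interpolation formula with nodes -4, -3, -1, 1, 6:
  L_0(s) = (s + 3)(s + 1)(s - 1)(s - 6) / 150
  L_1(s) = (s + 4)(s + 1)(s - 1)(s - 6) / -72
  L_2(s) = (s + 4)(s + 3)(s - 1)(s - 6) / 84
  L_3(s) = (s + 4)(s + 3)(s + 1)(s - 6) / -200
  L_4(s) = (s + 4)(s + 3)(s + 1)(s - 1) / 3150
Then q(s) = -666·L_0(s) - 201·L_1(s) - 9·L_2(s) - 1·L_3(s) - 3936·L_4(s).
Expanding and collecting terms gives q(s) = -3s^4 - s^3 + 4s^2 + 5s - 6.
Evaluating at s = 8: q(8) = -12510.

-12510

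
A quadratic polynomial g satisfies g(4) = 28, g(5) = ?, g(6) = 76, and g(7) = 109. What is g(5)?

49

On equispaced nodes a degree-2 polynomial has vanishing third forward difference, so
  - g(4) + 3·g(5) - 3·g(6) + g(7) = 0.
Substituting the known values and solving for g(5):
  3·g(5) = 147
  g(5) = 49.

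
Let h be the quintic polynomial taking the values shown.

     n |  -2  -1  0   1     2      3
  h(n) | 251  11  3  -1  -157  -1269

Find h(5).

Forward differences of the values at n = -2, -1, 0, 1, 2, 3:
  h  : 251  11  3  -1  -157  -1269
  Δ  : -240  -8  -4  -156  -1112
  Δ^2: 232  4  -152  -956
  Δ^3: -228  -156  -804
  Δ^4: 72  -648
  Δ^5: -720
The fifth differences are constant, confirming degree 5.
Interpolating (Newton forward form) and evaluating at n = 5 gives h(5) = -17137.

-17137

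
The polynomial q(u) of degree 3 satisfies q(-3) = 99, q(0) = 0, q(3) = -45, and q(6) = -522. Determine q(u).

Write q(u) = au^3 + bu^2 + cu + d. Substituting each data point gives a linear system:
  -27a + 9b - 3c + d = 99
  d = 0
  27a + 9b + 3c + d = -45
  216a + 36b + 6c + d = -522
Solving the system yields a = -3, b = 3, c = 3, d = 0.
So q(u) = -3u^3 + 3u^2 + 3u.
Check: q(6) = -522. ✓

q(u) = -3u^3 + 3u^2 + 3u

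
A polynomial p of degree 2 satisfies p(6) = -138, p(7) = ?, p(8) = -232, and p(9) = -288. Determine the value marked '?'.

-182

The 3 known points determine the degree-2 polynomial uniquely.
Write p(u) = au^2 + bu + c. Substituting each data point gives a linear system:
  36a + 6b + c = -138
  64a + 8b + c = -232
  81a + 9b + c = -288
Solving the system yields a = -3, b = -5, c = 0.
So p(u) = -3u² - 5u.
Then p(7) = -182.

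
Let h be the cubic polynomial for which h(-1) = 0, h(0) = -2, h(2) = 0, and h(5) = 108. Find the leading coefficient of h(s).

1

Write h(s) = as^3 + bs^2 + cs + d. Substituting each data point gives a linear system:
  -a + b - c + d = 0
  d = -2
  8a + 4b + 2c + d = 0
  125a + 25b + 5c + d = 108
Solving the system yields a = 1, b = 0, c = -3, d = -2.
So h(s) = s³ - 3s - 2.
The leading coefficient is 1.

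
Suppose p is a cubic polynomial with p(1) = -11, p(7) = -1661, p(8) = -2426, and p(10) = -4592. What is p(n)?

Write p(n) = an^3 + bn^2 + cn + d. Substituting each data point gives a linear system:
  a + b + c + d = -11
  343a + 49b + 7c + d = -1661
  512a + 64b + 8c + d = -2426
  1000a + 100b + 10c + d = -4592
Solving the system yields a = -4, b = -6, c = 1, d = -2.
So p(n) = -4n^3 - 6n^2 + n - 2.
Check: p(10) = -4592. ✓

p(n) = -4n^3 - 6n^2 + n - 2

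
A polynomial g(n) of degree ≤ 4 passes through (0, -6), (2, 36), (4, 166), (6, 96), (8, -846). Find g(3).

Using the Lagrange interpolation formula with nodes 0, 2, 4, 6, 8:
  L_0(n) = (n - 2)(n - 4)(n - 6)(n - 8) / 384
  L_1(n) = n(n - 4)(n - 6)(n - 8) / -96
  L_2(n) = n(n - 2)(n - 6)(n - 8) / 64
  L_3(n) = n(n - 2)(n - 4)(n - 8) / -96
  L_4(n) = n(n - 2)(n - 4)(n - 6) / 384
Then g(n) = -6·L_0(n) + 36·L_1(n) + 166·L_2(n) + 96·L_3(n) - 846·L_4(n).
Expanding and collecting terms gives g(n) = -n^4 + 6n^3 + 3n^2 - n - 6.
Evaluating at n = 3: g(3) = 99.

99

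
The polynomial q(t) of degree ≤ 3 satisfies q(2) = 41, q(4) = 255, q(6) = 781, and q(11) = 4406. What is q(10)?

3345

Write q(t) = at^3 + bt^2 + ct + d. Substituting each data point gives a linear system:
  8a + 4b + 2c + d = 41
  64a + 16b + 4c + d = 255
  216a + 36b + 6c + d = 781
  1331a + 121b + 11c + d = 4406
Solving the system yields a = 3, b = 3, c = 5, d = -5.
So q(t) = 3t^3 + 3t^2 + 5t - 5.
Then q(10) = 3345.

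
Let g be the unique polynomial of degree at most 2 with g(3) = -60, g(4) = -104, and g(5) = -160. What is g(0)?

Using the Lagrange interpolation formula with nodes 3, 4, 5:
  L_0(x) = (x - 4)(x - 5) / 2
  L_1(x) = (x - 3)(x - 5) / -1
  L_2(x) = (x - 3)(x - 4) / 2
Then g(x) = -60·L_0(x) - 104·L_1(x) - 160·L_2(x).
Expanding and collecting terms gives g(x) = -6x^2 - 2x.
Evaluating at x = 0: g(0) = 0.

0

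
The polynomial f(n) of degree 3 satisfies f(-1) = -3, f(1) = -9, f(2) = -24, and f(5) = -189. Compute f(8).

-660

Using the Lagrange interpolation formula with nodes -1, 1, 2, 5:
  L_0(n) = (n - 1)(n - 2)(n - 5) / -36
  L_1(n) = (n + 1)(n - 2)(n - 5) / 8
  L_2(n) = (n + 1)(n - 1)(n - 5) / -9
  L_3(n) = (n + 1)(n - 1)(n - 2) / 72
Then f(n) = -3·L_0(n) - 9·L_1(n) - 24·L_2(n) - 189·L_3(n).
Expanding and collecting terms gives f(n) = -n³ - 2n² - 2n - 4.
Evaluating at n = 8: f(8) = -660.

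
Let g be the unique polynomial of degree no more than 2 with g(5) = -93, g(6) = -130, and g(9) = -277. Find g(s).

g(s) = -3s^2 - 4s + 2

Write g(s) = as^2 + bs + c. Substituting each data point gives a linear system:
  25a + 5b + c = -93
  36a + 6b + c = -130
  81a + 9b + c = -277
Solving the system yields a = -3, b = -4, c = 2.
So g(s) = -3s^2 - 4s + 2.
Check: g(5) = -93. ✓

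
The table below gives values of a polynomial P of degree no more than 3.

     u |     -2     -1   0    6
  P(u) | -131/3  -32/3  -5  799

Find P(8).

Using the Lagrange interpolation formula with nodes -2, -1, 0, 6:
  L_0(u) = (u + 1)u(u - 6) / -16
  L_1(u) = (u + 2)u(u - 6) / 7
  L_2(u) = (u + 2)(u + 1)(u - 6) / -12
  L_3(u) = (u + 2)(u + 1)u / 336
Then P(u) = -131/3·L_0(u) - 32/3·L_1(u) - 5·L_2(u) + 799·L_3(u).
Expanding and collecting terms gives P(u) = 4u^3 - (5/3)u^2 - 5.
Evaluating at u = 8: P(8) = 5809/3.

5809/3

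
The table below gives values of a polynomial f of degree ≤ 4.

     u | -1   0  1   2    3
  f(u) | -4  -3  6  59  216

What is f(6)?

2271

Forward differences of the values at u = -1, 0, 1, 2, 3:
  f  : -4  -3  6  59  216
  Δ  : 1  9  53  157
  Δ^2: 8  44  104
  Δ^3: 36  60
  Δ^4: 24
The fourth differences are constant, confirming degree 4.
Interpolating (Newton forward form) and evaluating at u = 6 gives f(6) = 2271.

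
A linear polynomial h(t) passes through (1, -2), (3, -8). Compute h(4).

-11

Using the Lagrange interpolation formula with nodes 1, 3:
  L_0(t) = (t - 3) / -2
  L_1(t) = (t - 1) / 2
Then h(t) = -2·L_0(t) - 8·L_1(t).
Expanding and collecting terms gives h(t) = -3t + 1.
Evaluating at t = 4: h(4) = -11.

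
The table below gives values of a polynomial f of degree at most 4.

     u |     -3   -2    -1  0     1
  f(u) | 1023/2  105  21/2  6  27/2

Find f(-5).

Using the Lagrange interpolation formula with nodes -3, -2, -1, 0, 1:
  L_0(u) = (u + 2)(u + 1)u(u - 1) / 24
  L_1(u) = (u + 3)(u + 1)u(u - 1) / -6
  L_2(u) = (u + 3)(u + 2)u(u - 1) / 4
  L_3(u) = (u + 3)(u + 2)(u + 1)(u - 1) / -6
  L_4(u) = (u + 3)(u + 2)(u + 1)u / 24
Then f(u) = 1023/2·L_0(u) + 105·L_1(u) + 21/2·L_2(u) + 6·L_3(u) + 27/2·L_4(u).
Expanding and collecting terms gives f(u) = 6u^4 - u^3 + (5/2)u + 6.
Evaluating at u = -5: f(-5) = 7737/2.

7737/2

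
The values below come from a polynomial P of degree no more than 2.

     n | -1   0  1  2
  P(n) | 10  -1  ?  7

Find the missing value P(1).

The 3 known points determine the degree-2 polynomial uniquely.
Write P(n) = an^2 + bn + c. Substituting each data point gives a linear system:
  a - b + c = 10
  c = -1
  4a + 2b + c = 7
Solving the system yields a = 5, b = -6, c = -1.
So P(n) = 5n² - 6n - 1.
Then P(1) = -2.

-2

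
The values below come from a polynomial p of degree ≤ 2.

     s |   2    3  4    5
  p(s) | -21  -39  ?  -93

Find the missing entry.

On equispaced nodes a degree-2 polynomial has vanishing third forward difference, so
  - p(2) + 3·p(3) - 3·p(4) + p(5) = 0.
Substituting the known values and solving for p(4):
  -3·p(4) = 189
  p(4) = -63.

-63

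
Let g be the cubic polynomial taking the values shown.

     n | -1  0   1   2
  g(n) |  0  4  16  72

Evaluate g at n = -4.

Write g(n) = an^3 + bn^2 + cn + d. Substituting each data point gives a linear system:
  -a + b - c + d = 0
  d = 4
  a + b + c + d = 16
  8a + 4b + 2c + d = 72
Solving the system yields a = 6, b = 4, c = 2, d = 4.
So g(n) = 6n^3 + 4n^2 + 2n + 4.
Then g(-4) = -324.

-324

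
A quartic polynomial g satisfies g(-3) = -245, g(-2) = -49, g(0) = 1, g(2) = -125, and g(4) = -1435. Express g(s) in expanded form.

Write g(s) = as^4 + bs^3 + cs^2 + ds + e. Substituting each data point gives a linear system:
  81a - 27b + 9c - 3d + e = -245
  16a - 8b + 4c - 2d + e = -49
  e = 1
  16a + 8b + 4c + 2d + e = -125
  256a + 64b + 16c + 4d + e = -1435
Solving the system yields a = -4, b = -5, c = -6, d = 1, e = 1.
So g(s) = -4s⁴ - 5s³ - 6s² + s + 1.
Check: g(2) = -125. ✓

g(s) = -4s^4 - 5s^3 - 6s^2 + s + 1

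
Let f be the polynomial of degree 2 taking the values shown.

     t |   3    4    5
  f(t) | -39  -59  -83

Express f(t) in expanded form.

Write f(t) = at^2 + bt + c. Substituting each data point gives a linear system:
  9a + 3b + c = -39
  16a + 4b + c = -59
  25a + 5b + c = -83
Solving the system yields a = -2, b = -6, c = -3.
So f(t) = -2t^2 - 6t - 3.
Check: f(5) = -83. ✓

f(t) = -2t^2 - 6t - 3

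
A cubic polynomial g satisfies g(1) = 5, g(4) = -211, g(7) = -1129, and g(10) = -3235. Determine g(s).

Using the Lagrange interpolation formula with nodes 1, 4, 7, 10:
  L_0(s) = (s - 4)(s - 7)(s - 10) / -162
  L_1(s) = (s - 1)(s - 7)(s - 10) / 54
  L_2(s) = (s - 1)(s - 4)(s - 10) / -54
  L_3(s) = (s - 1)(s - 4)(s - 7) / 162
Then g(s) = 5·L_0(s) - 211·L_1(s) - 1129·L_2(s) - 3235·L_3(s).
Expanding and collecting terms gives g(s) = -3s³ - 3s² + 6s + 5.
Check: g(1) = 5. ✓

g(s) = -3s^3 - 3s^2 + 6s + 5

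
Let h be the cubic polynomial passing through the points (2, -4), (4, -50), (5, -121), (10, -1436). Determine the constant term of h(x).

Write h(x) = ax^3 + bx^2 + cx + d. Substituting each data point gives a linear system:
  8a + 4b + 2c + d = -4
  64a + 16b + 4c + d = -50
  125a + 25b + 5c + d = -121
  1000a + 100b + 10c + d = -1436
Solving the system yields a = -2, b = 6, c = -3, d = -6.
So h(x) = -2x³ + 6x² - 3x - 6.
The constant term is -6.

-6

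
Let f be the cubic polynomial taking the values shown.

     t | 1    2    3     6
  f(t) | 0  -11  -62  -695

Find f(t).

f(t) = -4t^3 + 4t^2 + 5t - 5

Using the Lagrange interpolation formula with nodes 1, 2, 3, 6:
  L_0(t) = (t - 2)(t - 3)(t - 6) / -10
  L_1(t) = (t - 1)(t - 3)(t - 6) / 4
  L_2(t) = (t - 1)(t - 2)(t - 6) / -6
  L_3(t) = (t - 1)(t - 2)(t - 3) / 60
Then f(t) = 0·L_0(t) - 11·L_1(t) - 62·L_2(t) - 695·L_3(t).
Expanding and collecting terms gives f(t) = -4t³ + 4t² + 5t - 5.
Check: f(3) = -62. ✓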